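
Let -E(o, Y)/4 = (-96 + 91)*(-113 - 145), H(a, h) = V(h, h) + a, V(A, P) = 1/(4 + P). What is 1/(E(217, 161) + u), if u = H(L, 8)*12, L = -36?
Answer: -1/5591 ≈ -0.00017886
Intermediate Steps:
H(a, h) = a + 1/(4 + h) (H(a, h) = 1/(4 + h) + a = a + 1/(4 + h))
u = -431 (u = ((1 - 36*(4 + 8))/(4 + 8))*12 = ((1 - 36*12)/12)*12 = ((1 - 432)/12)*12 = ((1/12)*(-431))*12 = -431/12*12 = -431)
E(o, Y) = -5160 (E(o, Y) = -4*(-96 + 91)*(-113 - 145) = -(-20)*(-258) = -4*1290 = -5160)
1/(E(217, 161) + u) = 1/(-5160 - 431) = 1/(-5591) = -1/5591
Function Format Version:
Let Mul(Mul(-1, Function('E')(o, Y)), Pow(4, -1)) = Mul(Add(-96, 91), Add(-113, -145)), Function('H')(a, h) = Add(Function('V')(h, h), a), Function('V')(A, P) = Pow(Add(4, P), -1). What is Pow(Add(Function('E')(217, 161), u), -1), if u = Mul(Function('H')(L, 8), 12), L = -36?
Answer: Rational(-1, 5591) ≈ -0.00017886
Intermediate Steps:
Function('H')(a, h) = Add(a, Pow(Add(4, h), -1)) (Function('H')(a, h) = Add(Pow(Add(4, h), -1), a) = Add(a, Pow(Add(4, h), -1)))
u = -431 (u = Mul(Mul(Pow(Add(4, 8), -1), Add(1, Mul(-36, Add(4, 8)))), 12) = Mul(Mul(Pow(12, -1), Add(1, Mul(-36, 12))), 12) = Mul(Mul(Rational(1, 12), Add(1, -432)), 12) = Mul(Mul(Rational(1, 12), -431), 12) = Mul(Rational(-431, 12), 12) = -431)
Function('E')(o, Y) = -5160 (Function('E')(o, Y) = Mul(-4, Mul(Add(-96, 91), Add(-113, -145))) = Mul(-4, Mul(-5, -258)) = Mul(-4, 1290) = -5160)
Pow(Add(Function('E')(217, 161), u), -1) = Pow(Add(-5160, -431), -1) = Pow(-5591, -1) = Rational(-1, 5591)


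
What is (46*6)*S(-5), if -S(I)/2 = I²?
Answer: -13800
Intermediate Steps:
S(I) = -2*I²
(46*6)*S(-5) = (46*6)*(-2*(-5)²) = 276*(-2*25) = 276*(-50) = -13800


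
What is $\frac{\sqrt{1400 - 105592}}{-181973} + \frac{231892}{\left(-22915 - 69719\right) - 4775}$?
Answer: $- \frac{231892}{97409} - \frac{16 i \sqrt{407}}{181973} \approx -2.3806 - 0.0017738 i$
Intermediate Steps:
$\frac{\sqrt{1400 - 105592}}{-181973} + \frac{231892}{\left(-22915 - 69719\right) - 4775} = \sqrt{-104192} \left(- \frac{1}{181973}\right) + \frac{231892}{-92634 - 4775} = 16 i \sqrt{407} \left(- \frac{1}{181973}\right) + \frac{231892}{-97409} = - \frac{16 i \sqrt{407}}{181973} + 231892 \left(- \frac{1}{97409}\right) = - \frac{16 i \sqrt{407}}{181973} - \frac{231892}{97409} = - \frac{231892}{97409} - \frac{16 i \sqrt{407}}{181973}$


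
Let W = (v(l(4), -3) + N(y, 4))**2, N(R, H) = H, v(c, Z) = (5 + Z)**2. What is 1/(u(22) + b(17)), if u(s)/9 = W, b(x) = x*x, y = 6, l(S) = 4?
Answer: 1/865 ≈ 0.0011561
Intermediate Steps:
b(x) = x**2
W = 64 (W = ((5 - 3)**2 + 4)**2 = (2**2 + 4)**2 = (4 + 4)**2 = 8**2 = 64)
u(s) = 576 (u(s) = 9*64 = 576)
1/(u(22) + b(17)) = 1/(576 + 17**2) = 1/(576 + 289) = 1/865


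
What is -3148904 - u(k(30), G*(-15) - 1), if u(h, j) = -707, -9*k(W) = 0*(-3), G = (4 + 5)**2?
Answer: -3148197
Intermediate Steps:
G = 81 (G = 9**2 = 81)
k(W) = 0 (k(W) = -0*(-3) = -1/9*0 = 0)
-3148904 - u(k(30), G*(-15) - 1) = -3148904 - 1*(-707) = -3148904 + 707 = -3148197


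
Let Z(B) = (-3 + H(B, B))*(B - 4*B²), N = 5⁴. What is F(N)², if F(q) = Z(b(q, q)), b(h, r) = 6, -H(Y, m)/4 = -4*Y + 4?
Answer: 112911876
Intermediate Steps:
H(Y, m) = -16 + 16*Y (H(Y, m) = -4*(-4*Y + 4) = -4*(4 - 4*Y) = -16 + 16*Y)
N = 625
Z(B) = (-19 + 16*B)*(B - 4*B²) (Z(B) = (-3 + (-16 + 16*B))*(B - 4*B²) = (-19 + 16*B)*(B - 4*B²))
F(q) = -10626 (F(q) = 6*(-19 - 64*6² + 92*6) = 6*(-19 - 64*36 + 552) = 6*(-19 - 2304 + 552) = 6*(-1771) = -10626)
F(N)² = (-10626)² = 112911876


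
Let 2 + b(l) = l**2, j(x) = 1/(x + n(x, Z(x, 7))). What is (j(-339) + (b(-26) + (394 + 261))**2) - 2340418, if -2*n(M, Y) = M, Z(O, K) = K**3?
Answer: -194646005/339 ≈ -5.7418e+5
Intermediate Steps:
n(M, Y) = -M/2
j(x) = 2/x (j(x) = 1/(x - x/2) = 1/(x/2) = 2/x)
b(l) = -2 + l**2
(j(-339) + (b(-26) + (394 + 261))**2) - 2340418 = (2/(-339) + ((-2 + (-26)**2) + (394 + 261))**2) - 2340418 = (2*(-1/339) + ((-2 + 676) + 655)**2) - 2340418 = (-2/339 + (674 + 655)**2) - 2340418 = (-2/339 + 1329**2) - 2340418 = (-2/339 + 1766241) - 2340418 = 598755697/339 - 2340418 = -194646005/339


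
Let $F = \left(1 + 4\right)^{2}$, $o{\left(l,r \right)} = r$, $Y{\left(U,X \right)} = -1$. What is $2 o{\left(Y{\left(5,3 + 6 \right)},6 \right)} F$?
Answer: $300$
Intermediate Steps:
$F = 25$ ($F = 5^{2} = 25$)
$2 o{\left(Y{\left(5,3 + 6 \right)},6 \right)} F = 2 \cdot 6 \cdot 25 = 12 \cdot 25 = 300$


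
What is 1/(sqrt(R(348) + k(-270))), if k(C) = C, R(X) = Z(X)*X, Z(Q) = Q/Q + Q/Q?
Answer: sqrt(426)/426 ≈ 0.048450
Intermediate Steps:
Z(Q) = 2 (Z(Q) = 1 + 1 = 2)
R(X) = 2*X
1/(sqrt(R(348) + k(-270))) = 1/(sqrt(2*348 - 270)) = 1/(sqrt(696 - 270)) = 1/(sqrt(426)) = sqrt(426)/426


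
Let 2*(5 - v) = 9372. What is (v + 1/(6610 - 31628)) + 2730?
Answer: -48810119/25018 ≈ -1951.0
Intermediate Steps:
v = -4681 (v = 5 - ½*9372 = 5 - 4686 = -4681)
(v + 1/(6610 - 31628)) + 2730 = (-4681 + 1/(6610 - 31628)) + 2730 = (-4681 + 1/(-25018)) + 2730 = (-4681 - 1/25018) + 2730 = -117109259/25018 + 2730 = -48810119/25018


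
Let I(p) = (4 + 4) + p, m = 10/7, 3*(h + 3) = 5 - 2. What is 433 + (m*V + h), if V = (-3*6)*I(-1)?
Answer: 251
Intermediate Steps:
h = -2 (h = -3 + (5 - 2)/3 = -3 + (⅓)*3 = -3 + 1 = -2)
m = 10/7 (m = 10*(⅐) = 10/7 ≈ 1.4286)
I(p) = 8 + p
V = -126 (V = (-3*6)*(8 - 1) = -18*7 = -126)
433 + (m*V + h) = 433 + ((10/7)*(-126) - 2) = 433 + (-180 - 2) = 433 - 182 = 251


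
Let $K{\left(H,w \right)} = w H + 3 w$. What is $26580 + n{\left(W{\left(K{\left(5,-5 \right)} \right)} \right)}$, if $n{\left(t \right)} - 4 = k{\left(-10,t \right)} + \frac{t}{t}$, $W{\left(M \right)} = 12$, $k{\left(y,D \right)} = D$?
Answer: $26597$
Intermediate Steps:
$K{\left(H,w \right)} = 3 w + H w$ ($K{\left(H,w \right)} = H w + 3 w = 3 w + H w$)
$n{\left(t \right)} = 5 + t$ ($n{\left(t \right)} = 4 + \left(t + \frac{t}{t}\right) = 4 + \left(t + 1\right) = 4 + \left(1 + t\right) = 5 + t$)
$26580 + n{\left(W{\left(K{\left(5,-5 \right)} \right)} \right)} = 26580 + \left(5 + 12\right) = 26580 + 17 = 26597$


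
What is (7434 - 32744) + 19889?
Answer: -5421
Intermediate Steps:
(7434 - 32744) + 19889 = -25310 + 19889 = -5421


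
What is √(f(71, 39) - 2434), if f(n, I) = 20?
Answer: I*√2414 ≈ 49.132*I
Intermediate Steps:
√(f(71, 39) - 2434) = √(20 - 2434) = √(-2414) = I*√2414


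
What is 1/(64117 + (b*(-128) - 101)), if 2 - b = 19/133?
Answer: 7/446448 ≈ 1.5679e-5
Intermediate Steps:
b = 13/7 (b = 2 - 19/133 = 2 - 1*⅐ = 2 - ⅐ = 13/7 ≈ 1.8571)
1/(64117 + (b*(-128) - 101)) = 1/(64117 + ((13/7)*(-128) - 101)) = 1/(64117 + (-1664/7 - 101)) = 1/(64117 - 2371/7) = 1/(446448/7) = 7/446448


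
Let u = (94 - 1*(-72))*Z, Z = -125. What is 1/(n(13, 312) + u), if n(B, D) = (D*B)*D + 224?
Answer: 1/1244946 ≈ 8.0325e-7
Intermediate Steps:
n(B, D) = 224 + B*D**2 (n(B, D) = (B*D)*D + 224 = B*D**2 + 224 = 224 + B*D**2)
u = -20750 (u = (94 - 1*(-72))*(-125) = (94 + 72)*(-125) = 166*(-125) = -20750)
1/(n(13, 312) + u) = 1/((224 + 13*312**2) - 20750) = 1/((224 + 13*97344) - 20750) = 1/((224 + 1265472) - 20750) = 1/(1265696 - 20750) = 1/1244946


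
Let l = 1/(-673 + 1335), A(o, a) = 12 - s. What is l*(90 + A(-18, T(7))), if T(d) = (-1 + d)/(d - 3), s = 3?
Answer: 99/662 ≈ 0.14955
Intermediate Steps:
T(d) = (-1 + d)/(-3 + d)
A(o, a) = 9 (A(o, a) = 12 - 1*3 = 12 - 3 = 9)
l = 1/662 ≈ 0.0015106
l*(90 + A(-18, T(7))) = (90 + 9)/662 = (1/662)*99 = 99/662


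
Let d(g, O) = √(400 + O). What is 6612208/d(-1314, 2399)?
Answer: 6612208*√311/933 ≈ 1.2498e+5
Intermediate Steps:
6612208/d(-1314, 2399) = 6612208/(√(400 + 2399)) = 6612208/(√2799) = 6612208/((3*√311)) = 6612208*(√311/933) = 6612208*√311/933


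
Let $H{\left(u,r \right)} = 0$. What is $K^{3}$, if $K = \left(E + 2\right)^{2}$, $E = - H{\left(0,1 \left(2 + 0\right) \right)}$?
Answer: $64$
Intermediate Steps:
$E = 0$ ($E = \left(-1\right) 0 = 0$)
$K = 4$ ($K = \left(0 + 2\right)^{2} = 2^{2} = 4$)
$K^{3} = 4^{3} = 64$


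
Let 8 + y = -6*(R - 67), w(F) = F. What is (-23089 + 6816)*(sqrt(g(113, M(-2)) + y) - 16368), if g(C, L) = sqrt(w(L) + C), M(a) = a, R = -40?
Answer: 266356464 - 16273*sqrt(634 + sqrt(111)) ≈ 2.6594e+8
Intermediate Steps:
g(C, L) = sqrt(C + L) (g(C, L) = sqrt(L + C) = sqrt(C + L))
y = 634 (y = -8 - 6*(-40 - 67) = -8 - 6*(-107) = -8 + 642 = 634)
(-23089 + 6816)*(sqrt(g(113, M(-2)) + y) - 16368) = (-23089 + 6816)*(sqrt(sqrt(113 - 2) + 634) - 16368) = -16273*(sqrt(sqrt(111) + 634) - 16368) = -16273*(sqrt(634 + sqrt(111)) - 16368) = -16273*(-16368 + sqrt(634 + sqrt(111))) = 266356464 - 16273*sqrt(634 + sqrt(111))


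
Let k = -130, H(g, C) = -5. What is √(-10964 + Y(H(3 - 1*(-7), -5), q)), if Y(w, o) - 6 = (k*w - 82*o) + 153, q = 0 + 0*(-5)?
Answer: I*√10155 ≈ 100.77*I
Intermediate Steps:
q = 0 (q = 0 + 0 = 0)
Y(w, o) = 159 - 130*w - 82*o (Y(w, o) = 6 + ((-130*w - 82*o) + 153) = 6 + (153 - 130*w - 82*o) = 159 - 130*w - 82*o)
√(-10964 + Y(H(3 - 1*(-7), -5), q)) = √(-10964 + (159 - 130*(-5) - 82*0)) = √(-10964 + (159 + 650 + 0)) = √(-10964 + 809) = √(-10155) = I*√10155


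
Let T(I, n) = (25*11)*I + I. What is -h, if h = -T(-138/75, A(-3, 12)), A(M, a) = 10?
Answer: -12696/25 ≈ -507.84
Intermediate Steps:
T(I, n) = 276*I (T(I, n) = 275*I + I = 276*I)
h = 12696/25 (h = -276*(-138/75) = -276*(-138*1/75) = -276*(-46)/25 = -1*(-12696/25) = 12696/25 ≈ 507.84)
-h = -1*12696/25 = -12696/25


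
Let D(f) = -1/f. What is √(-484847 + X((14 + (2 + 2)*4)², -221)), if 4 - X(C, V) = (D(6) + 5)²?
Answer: I*√17455189/6 ≈ 696.32*I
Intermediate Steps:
X(C, V) = -697/36 (X(C, V) = 4 - (-1/6 + 5)² = 4 - (-1*⅙ + 5)² = 4 - (-⅙ + 5)² = 4 - (29/6)² = 4 - 1*841/36 = 4 - 841/36 = -697/36)
√(-484847 + X((14 + (2 + 2)*4)², -221)) = √(-484847 - 697/36) = √(-17455189/36) = I*√17455189/6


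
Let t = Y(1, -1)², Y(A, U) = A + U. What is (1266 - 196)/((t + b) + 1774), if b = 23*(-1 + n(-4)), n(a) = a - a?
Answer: 1070/1751 ≈ 0.61108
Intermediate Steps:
n(a) = 0
t = 0 (t = (1 - 1)² = 0² = 0)
b = -23 (b = 23*(-1 + 0) = 23*(-1) = -23)
(1266 - 196)/((t + b) + 1774) = (1266 - 196)/((0 - 23) + 1774) = 1070/(-23 + 1774) = 1070/1751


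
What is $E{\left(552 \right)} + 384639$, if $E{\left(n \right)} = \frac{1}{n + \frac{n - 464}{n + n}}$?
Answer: $\frac{29304491631}{76187} \approx 3.8464 \cdot 10^{5}$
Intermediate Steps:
$E{\left(n \right)} = \frac{1}{n + \frac{-464 + n}{2 n}}$
$E{\left(552 \right)} + 384639 = 2 \cdot 552 \frac{1}{-464 + 552 + 2 \cdot 552^{2}} + 384639 = 2 \cdot 552 \frac{1}{-464 + 552 + 2 \cdot 304704} + 384639 = 2 \cdot 552 \frac{1}{-464 + 552 + 609408} + 384639 = 2 \cdot 552 \cdot \frac{1}{609496} + 384639 = \frac{138}{76187} + 384639 = \frac{29304491631}{76187}$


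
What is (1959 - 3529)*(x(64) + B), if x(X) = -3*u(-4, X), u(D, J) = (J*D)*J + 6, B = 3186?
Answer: -82142400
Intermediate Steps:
u(D, J) = 6 + D*J² (u(D, J) = (D*J)*J + 6 = D*J² + 6 = 6 + D*J²)
x(X) = -18 + 12*X² (x(X) = -3*(6 - 4*X²) = -18 + 12*X²)
(1959 - 3529)*(x(64) + B) = (1959 - 3529)*((-18 + 12*64²) + 3186) = -1570*((-18 + 12*4096) + 3186) = -1570*((-18 + 49152) + 3186) = -1570*(49134 + 3186) = -1570*52320 = -82142400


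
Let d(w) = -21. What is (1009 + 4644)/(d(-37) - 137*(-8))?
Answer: 5653/1075 ≈ 5.2586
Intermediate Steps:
(1009 + 4644)/(d(-37) - 137*(-8)) = (1009 + 4644)/(-21 - 137*(-8)) = 5653/(-21 + 1096) = 5653/1075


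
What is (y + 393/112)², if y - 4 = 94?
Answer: 129254161/12544 ≈ 10304.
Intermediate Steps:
y = 98 (y = 4 + 94 = 98)
(y + 393/112)² = (98 + 393/112)² = (11369/112)² = 129254161/12544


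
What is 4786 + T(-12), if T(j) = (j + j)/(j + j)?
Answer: 4787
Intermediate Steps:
T(j) = 1 (T(j) = (2*j)/((2*j)) = (2*j)*(1/(2*j)) = 1)
4786 + T(-12) = 4786 + 1 = 4787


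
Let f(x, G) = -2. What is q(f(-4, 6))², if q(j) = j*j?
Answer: 16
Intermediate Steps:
q(j) = j²
q(f(-4, 6))² = ((-2)²)² = 4² = 16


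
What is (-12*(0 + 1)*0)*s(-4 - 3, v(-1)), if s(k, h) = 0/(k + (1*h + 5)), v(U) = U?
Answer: 0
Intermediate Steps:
s(k, h) = 0 (s(k, h) = 0/(k + (h + 5)) = 0/(k + (5 + h)) = 0/(5 + h + k) = 0)
(-12*(0 + 1)*0)*s(-4 - 3, v(-1)) = -12*(0 + 1)*0*0 = -12*0*0 = 0*0 = 0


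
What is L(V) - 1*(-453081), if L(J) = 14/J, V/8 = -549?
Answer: 994965869/2196 ≈ 4.5308e+5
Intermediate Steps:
V = -4392 (V = 8*(-549) = -4392)
L(V) - 1*(-453081) = 14/(-4392) - 1*(-453081) = 14*(-1/4392) + 453081 = -7/2196 + 453081 = 994965869/2196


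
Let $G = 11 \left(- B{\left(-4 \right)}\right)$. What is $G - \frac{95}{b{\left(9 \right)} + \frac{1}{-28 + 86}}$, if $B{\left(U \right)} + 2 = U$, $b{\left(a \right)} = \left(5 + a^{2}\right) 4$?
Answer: $\frac{1311388}{19953} \approx 65.724$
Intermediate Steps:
$b{\left(a \right)} = 20 + 4 a^{2}$
$B{\left(U \right)} = -2 + U$
$G = 66$ ($G = 11 \left(- (-2 - 4)\right) = 11 \left(\left(-1\right) \left(-6\right)\right) = 11 \cdot 6 = 66$)
$G - \frac{95}{b{\left(9 \right)} + \frac{1}{-28 + 86}} = 66 - \frac{95}{\left(20 + 4 \cdot 9^{2}\right) + \frac{1}{-28 + 86}} = 66 - \frac{95}{\left(20 + 4 \cdot 81\right) + \frac{1}{58}} = 66 - \frac{95}{\left(20 + 324\right) + \frac{1}{58}} = 66 - \frac{95}{344 + \frac{1}{58}} = 66 - \frac{95}{\frac{19953}{58}} = 66 - \frac{5510}{19953} = \frac{1311388}{19953}$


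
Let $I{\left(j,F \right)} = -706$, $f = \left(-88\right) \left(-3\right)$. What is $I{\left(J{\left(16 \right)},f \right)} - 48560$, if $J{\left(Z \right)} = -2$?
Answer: $-49266$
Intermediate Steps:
$f = 264$
$I{\left(J{\left(16 \right)},f \right)} - 48560 = -706 - 48560 = -49266$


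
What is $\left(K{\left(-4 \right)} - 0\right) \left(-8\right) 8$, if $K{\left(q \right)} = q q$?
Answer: $-1024$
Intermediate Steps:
$K{\left(q \right)} = q^{2}$
$\left(K{\left(-4 \right)} - 0\right) \left(-8\right) 8 = \left(\left(-4\right)^{2} - 0\right) \left(-8\right) 8 = \left(16 + 0\right) \left(-8\right) 8 = 16 \left(-8\right) 8 = \left(-128\right) 8 = -1024$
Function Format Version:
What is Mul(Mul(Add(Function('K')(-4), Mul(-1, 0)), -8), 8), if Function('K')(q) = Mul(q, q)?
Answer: -1024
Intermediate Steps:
Function('K')(q) = Pow(q, 2)
Mul(Mul(Add(Function('K')(-4), Mul(-1, 0)), -8), 8) = Mul(Mul(Add(Pow(-4, 2), Mul(-1, 0)), -8), 8) = Mul(Mul(Add(16, 0), -8), 8) = Mul(Mul(16, -8), 8) = Mul(-128, 8) = -1024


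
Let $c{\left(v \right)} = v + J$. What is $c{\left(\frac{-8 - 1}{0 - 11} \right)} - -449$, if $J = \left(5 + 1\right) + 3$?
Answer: $\frac{5047}{11} \approx 458.82$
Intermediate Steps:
$J = 9$ ($J = 6 + 3 = 9$)
$c{\left(v \right)} = 9 + v$ ($c{\left(v \right)} = v + 9 = 9 + v$)
$c{\left(\frac{-8 - 1}{0 - 11} \right)} - -449 = \left(9 + \frac{-8 - 1}{0 - 11}\right) - -449 = \left(9 - \frac{9}{-11}\right) + 449 = \left(9 - - \frac{9}{11}\right) + 449 = \left(9 + \frac{9}{11}\right) + 449 = \frac{108}{11} + 449 = \frac{5047}{11}$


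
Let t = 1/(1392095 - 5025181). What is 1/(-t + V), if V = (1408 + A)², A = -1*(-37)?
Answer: 3633086/7585974395151 ≈ 4.7892e-7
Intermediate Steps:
A = 37
t = -1/3633086 (t = 1/(-3633086) = -1/3633086 ≈ -2.7525e-7)
V = 2088025 (V = (1408 + 37)² = 1445² = 2088025)
1/(-t + V) = 1/(-1*(-1/3633086) + 2088025) = 1/(1/3633086 + 2088025) = 1/(7585974395151/3633086) = 3633086/7585974395151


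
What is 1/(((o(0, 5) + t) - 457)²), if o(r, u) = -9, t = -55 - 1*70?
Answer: 1/349281 ≈ 2.8630e-6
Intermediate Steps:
t = -125 (t = -55 - 70 = -125)
1/(((o(0, 5) + t) - 457)²) = 1/(((-9 - 125) - 457)²) = 1/((-134 - 457)²) = 1/((-591)²) = 1/349281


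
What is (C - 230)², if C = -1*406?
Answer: 404496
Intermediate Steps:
C = -406
(C - 230)² = (-406 - 230)² = (-636)² = 404496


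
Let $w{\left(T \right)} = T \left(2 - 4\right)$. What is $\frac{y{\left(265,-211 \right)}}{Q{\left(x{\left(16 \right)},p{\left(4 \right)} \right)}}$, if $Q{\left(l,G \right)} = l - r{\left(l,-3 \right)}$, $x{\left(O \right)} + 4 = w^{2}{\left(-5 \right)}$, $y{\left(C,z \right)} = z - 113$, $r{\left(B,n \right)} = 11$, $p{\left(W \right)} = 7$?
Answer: $- \frac{324}{85} \approx -3.8118$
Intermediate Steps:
$y{\left(C,z \right)} = -113 + z$ ($y{\left(C,z \right)} = z - 113 = -113 + z$)
$w{\left(T \right)} = - 2 T$ ($w{\left(T \right)} = T \left(-2\right) = - 2 T$)
$x{\left(O \right)} = 96$ ($x{\left(O \right)} = -4 + \left(\left(-2\right) \left(-5\right)\right)^{2} = -4 + 10^{2} = -4 + 100 = 96$)
$Q{\left(l,G \right)} = -11 + l$ ($Q{\left(l,G \right)} = l - 11 = -11 + l$)
$\frac{y{\left(265,-211 \right)}}{Q{\left(x{\left(16 \right)},p{\left(4 \right)} \right)}} = \frac{-113 - 211}{-11 + 96} = - \frac{324}{85}$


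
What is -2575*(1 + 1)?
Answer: -5150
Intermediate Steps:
-2575*(1 + 1) = -2575*2 = -515*10 = -5150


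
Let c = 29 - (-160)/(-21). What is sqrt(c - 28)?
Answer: I*sqrt(2919)/21 ≈ 2.5728*I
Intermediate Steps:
c = 449/21 (c = 29 - (-160)*(-1)/21 = 29 - 1*160/21 = 29 - 160/21 = 449/21 ≈ 21.381)
sqrt(c - 28) = sqrt(449/21 - 28) = sqrt(-139/21) = I*sqrt(2919)/21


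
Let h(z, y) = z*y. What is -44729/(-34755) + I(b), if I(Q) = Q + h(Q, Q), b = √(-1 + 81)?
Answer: 2825129/34755 + 4*√5 ≈ 90.231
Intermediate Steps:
b = 4*√5 (b = √80 = 4*√5 ≈ 8.9443)
h(z, y) = y*z
I(Q) = Q + Q² (I(Q) = Q + Q*Q = Q + Q²)
-44729/(-34755) + I(b) = -44729/(-34755) + (4*√5)*(1 + 4*√5) = -44729*(-1/34755) + 4*√5*(1 + 4*√5) = 44729/34755 + 4*√5*(1 + 4*√5)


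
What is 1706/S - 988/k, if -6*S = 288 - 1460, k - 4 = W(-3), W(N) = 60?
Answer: -31427/4688 ≈ -6.7037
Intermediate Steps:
k = 64 (k = 4 + 60 = 64)
S = 586/3 (S = -(288 - 1460)/6 = -⅙*(-1172) = 586/3 ≈ 195.33)
1706/S - 988/k = 1706/(586/3) - 988/64 = 1706*(3/586) - 988*1/64 = 2559/293 - 247/16 = -31427/4688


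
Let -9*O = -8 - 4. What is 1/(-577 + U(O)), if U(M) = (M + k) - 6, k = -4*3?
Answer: -3/1781 ≈ -0.0016844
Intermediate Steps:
k = -12
O = 4/3 (O = -(-8 - 4)/9 = -⅑*(-12) = 4/3 ≈ 1.3333)
U(M) = -18 + M (U(M) = (M - 12) - 6 = (-12 + M) - 6 = -18 + M)
1/(-577 + U(O)) = 1/(-577 + (-18 + 4/3)) = 1/(-577 - 50/3) = 1/(-1781/3) = -3/1781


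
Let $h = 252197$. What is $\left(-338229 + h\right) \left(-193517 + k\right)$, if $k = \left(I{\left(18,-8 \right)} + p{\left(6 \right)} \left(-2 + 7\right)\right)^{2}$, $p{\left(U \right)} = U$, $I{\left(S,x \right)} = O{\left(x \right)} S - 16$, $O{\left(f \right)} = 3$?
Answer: $16250842576$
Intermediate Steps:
$I{\left(S,x \right)} = -16 + 3 S$ ($I{\left(S,x \right)} = 3 S - 16 = -16 + 3 S$)
$k = 4624$ ($k = \left(\left(-16 + 3 \cdot 18\right) + 6 \left(-2 + 7\right)\right)^{2} = \left(\left(-16 + 54\right) + 6 \cdot 5\right)^{2} = \left(38 + 30\right)^{2} = 68^{2} = 4624$)
$\left(-338229 + h\right) \left(-193517 + k\right) = \left(-338229 + 252197\right) \left(-193517 + 4624\right) = \left(-86032\right) \left(-188893\right) = 16250842576$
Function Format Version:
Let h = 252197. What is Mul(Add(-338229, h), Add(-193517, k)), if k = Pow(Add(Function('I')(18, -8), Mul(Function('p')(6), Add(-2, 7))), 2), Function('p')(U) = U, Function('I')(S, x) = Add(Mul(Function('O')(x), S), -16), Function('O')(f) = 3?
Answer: 16250842576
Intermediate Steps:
Function('I')(S, x) = Add(-16, Mul(3, S)) (Function('I')(S, x) = Add(Mul(3, S), -16) = Add(-16, Mul(3, S)))
k = 4624 (k = Pow(Add(Add(-16, Mul(3, 18)), Mul(6, Add(-2, 7))), 2) = Pow(Add(Add(-16, 54), Mul(6, 5)), 2) = Pow(Add(38, 30), 2) = Pow(68, 2) = 4624)
Mul(Add(-338229, h), Add(-193517, k)) = Mul(Add(-338229, 252197), Add(-193517, 4624)) = Mul(-86032, -188893) = 16250842576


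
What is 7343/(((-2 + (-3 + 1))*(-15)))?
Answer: 7343/60 ≈ 122.38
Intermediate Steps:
7343/(((-2 + (-3 + 1))*(-15))) = 7343/(((-2 - 2)*(-15))) = 7343/((-4*(-15))) = 7343/60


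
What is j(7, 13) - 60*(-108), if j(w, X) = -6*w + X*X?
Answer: 6607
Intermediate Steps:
j(w, X) = X² - 6*w (j(w, X) = -6*w + X² = X² - 6*w)
j(7, 13) - 60*(-108) = (13² - 6*7) - 60*(-108) = (169 - 42) + 6480 = 127 + 6480 = 6607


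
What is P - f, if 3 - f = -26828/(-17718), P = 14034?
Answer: 124314043/8859 ≈ 14033.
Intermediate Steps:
f = 13163/8859 (f = 3 - (-26828)/(-17718) = 3 - (-26828)*(-1)/17718 = 3 - 1*13414/8859 = 3 - 13414/8859 = 13163/8859 ≈ 1.4858)
P - f = 14034 - 1*13163/8859 = 14034 - 13163/8859 = 124314043/8859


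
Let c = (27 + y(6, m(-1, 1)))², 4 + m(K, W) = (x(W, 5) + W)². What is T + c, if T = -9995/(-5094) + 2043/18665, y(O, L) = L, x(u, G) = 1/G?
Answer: 7123656015167/11884938750 ≈ 599.38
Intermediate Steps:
m(K, W) = -4 + (⅕ + W)² (m(K, W) = -4 + (1/5 + W)² = -4 + (⅕ + W)²)
T = 196963717/95079510 (T = -9995*(-1/5094) + 2043*(1/18665) = 9995/5094 + 2043/18665 = 196963717/95079510 ≈ 2.0716)
c = 373321/625 (c = (27 + (-4 + (1 + 5*1)²/25))² = (27 + (-4 + (1 + 5)²/25))² = (27 + (-4 + (1/25)*6²))² = (27 + (-4 + (1/25)*36))² = (27 + (-4 + 36/25))² = (27 - 64/25)² = (611/25)² = 373321/625 ≈ 597.31)
T + c = 196963717/95079510 + 373321/625 = 7123656015167/11884938750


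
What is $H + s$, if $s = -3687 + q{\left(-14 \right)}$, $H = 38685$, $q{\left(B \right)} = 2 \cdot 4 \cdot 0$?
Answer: $34998$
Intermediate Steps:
$q{\left(B \right)} = 0$ ($q{\left(B \right)} = 8 \cdot 0 = 0$)
$s = -3687$ ($s = -3687 + 0 = -3687$)
$H + s = 38685 - 3687 = 34998$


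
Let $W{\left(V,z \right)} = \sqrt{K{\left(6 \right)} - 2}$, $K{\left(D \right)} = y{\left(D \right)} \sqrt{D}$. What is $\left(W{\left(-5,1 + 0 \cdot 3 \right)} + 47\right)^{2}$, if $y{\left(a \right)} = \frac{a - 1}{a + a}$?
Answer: $\frac{\left(282 + i \sqrt{3} \sqrt{24 - 5 \sqrt{6}}\right)^{2}}{36} \approx 2208.0 + 93.026 i$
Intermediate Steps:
$y{\left(a \right)} = \frac{-1 + a}{2 a}$
$K{\left(D \right)} = \frac{-1 + D}{2 \sqrt{D}}$ ($K{\left(D \right)} = \frac{-1 + D}{2 D} \sqrt{D} = \frac{-1 + D}{2 \sqrt{D}}$)
$W{\left(V,z \right)} = \sqrt{-2 + \frac{5 \sqrt{6}}{12}}$ ($W{\left(V,z \right)} = \sqrt{\frac{-1 + 6}{2 \sqrt{6}} - 2} = \sqrt{\frac{1}{2} \frac{\sqrt{6}}{6} \cdot 5 - 2} = \sqrt{\frac{5 \sqrt{6}}{12} - 2} = \sqrt{-2 + \frac{5 \sqrt{6}}{12}}$)
$\left(W{\left(-5,1 + 0 \cdot 3 \right)} + 47\right)^{2} = \left(\frac{\sqrt{-72 + 15 \sqrt{6}}}{6} + 47\right)^{2} = \left(47 + \frac{\sqrt{-72 + 15 \sqrt{6}}}{6}\right)^{2}$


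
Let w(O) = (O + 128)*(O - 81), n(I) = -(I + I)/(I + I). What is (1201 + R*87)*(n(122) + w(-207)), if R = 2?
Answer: 31282625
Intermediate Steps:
n(I) = -1 (n(I) = -2*I/(2*I) = -2*I*1/(2*I) = -1*1 = -1)
w(O) = (-81 + O)*(128 + O) (w(O) = (128 + O)*(-81 + O) = (-81 + O)*(128 + O))
(1201 + R*87)*(n(122) + w(-207)) = (1201 + 2*87)*(-1 + (-10368 + (-207)**2 + 47*(-207))) = (1201 + 174)*(-1 + (-10368 + 42849 - 9729)) = 1375*(-1 + 22752) = 1375*22751 = 31282625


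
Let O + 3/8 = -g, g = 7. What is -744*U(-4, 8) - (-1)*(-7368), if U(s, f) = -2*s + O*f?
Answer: 30576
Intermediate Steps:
O = -59/8 (O = -3/8 - 1*7 = -3/8 - 7 = -59/8 ≈ -7.3750)
U(s, f) = -2*s - 59*f/8
-744*U(-4, 8) - (-1)*(-7368) = -744*(-2*(-4) - 59/8*8) - (-1)*(-7368) = -744*(8 - 59) - 1*7368 = -744*(-51) - 7368 = 37944 - 7368 = 30576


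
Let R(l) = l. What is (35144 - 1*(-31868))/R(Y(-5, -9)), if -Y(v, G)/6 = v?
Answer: 33506/15 ≈ 2233.7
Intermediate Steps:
Y(v, G) = -6*v
(35144 - 1*(-31868))/R(Y(-5, -9)) = (35144 - 1*(-31868))/((-6*(-5))) = (35144 + 31868)/30 = 67012*(1/30) = 33506/15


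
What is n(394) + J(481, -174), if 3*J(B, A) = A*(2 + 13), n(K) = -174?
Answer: -1044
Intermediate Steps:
J(B, A) = 5*A (J(B, A) = (A*(2 + 13))/3 = (A*15)/3 = (15*A)/3 = 5*A)
n(394) + J(481, -174) = -174 + 5*(-174) = -174 - 870 = -1044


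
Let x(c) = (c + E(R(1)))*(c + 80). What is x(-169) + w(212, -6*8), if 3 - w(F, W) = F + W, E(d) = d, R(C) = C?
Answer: 14791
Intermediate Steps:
w(F, W) = 3 - F - W (w(F, W) = 3 - (F + W) = 3 + (-F - W) = 3 - F - W)
x(c) = (1 + c)*(80 + c) (x(c) = (c + 1)*(c + 80) = (1 + c)*(80 + c))
x(-169) + w(212, -6*8) = (80 + (-169)**2 + 81*(-169)) + (3 - 1*212 - (-6)*8) = (80 + 28561 - 13689) + (3 - 212 - 1*(-48)) = 14952 + (3 - 212 + 48) = 14952 - 161 = 14791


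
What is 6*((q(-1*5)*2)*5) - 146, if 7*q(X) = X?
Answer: -1322/7 ≈ -188.86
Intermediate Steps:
q(X) = X/7
6*((q(-1*5)*2)*5) - 146 = 6*((((-1*5)/7)*2)*5) - 146 = 6*((((1/7)*(-5))*2)*5) - 146 = 6*(-5/7*2*5) - 146 = 6*(-10/7*5) - 146 = 6*(-50/7) - 146 = -300/7 - 146 = -1322/7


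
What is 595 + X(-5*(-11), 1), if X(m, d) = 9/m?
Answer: 32734/55 ≈ 595.16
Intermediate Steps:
595 + X(-5*(-11), 1) = 595 + 9/((-5*(-11))) = 595 + 9/55 = 32734/55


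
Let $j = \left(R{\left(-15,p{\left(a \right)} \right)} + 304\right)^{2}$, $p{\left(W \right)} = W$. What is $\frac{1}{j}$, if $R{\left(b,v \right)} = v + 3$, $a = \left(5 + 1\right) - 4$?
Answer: $\frac{1}{95481} \approx 1.0473 \cdot 10^{-5}$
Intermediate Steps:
$a = 2$ ($a = 6 - 4 = 2$)
$R{\left(b,v \right)} = 3 + v$
$j = 95481$ ($j = \left(\left(3 + 2\right) + 304\right)^{2} = \left(5 + 304\right)^{2} = 309^{2} = 95481$)
$\frac{1}{j} = \frac{1}{95481}$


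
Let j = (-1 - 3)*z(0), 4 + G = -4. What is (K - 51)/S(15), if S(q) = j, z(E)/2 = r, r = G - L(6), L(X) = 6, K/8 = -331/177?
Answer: -11675/19824 ≈ -0.58893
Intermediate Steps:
G = -8 (G = -4 - 4 = -8)
K = -2648/177 (K = 8*(-331/177) = -2648/177 ≈ -14.960)
r = -14 (r = -8 - 1*6 = -8 - 6 = -14)
z(E) = -28 (z(E) = 2*(-14) = -28)
j = 112 (j = (-1 - 3)*(-28) = -4*(-28) = 112)
S(q) = 112
(K - 51)/S(15) = (-2648/177 - 51)/112 = -11675/177*1/112 = -11675/19824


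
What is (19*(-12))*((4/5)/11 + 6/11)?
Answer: -7752/55 ≈ -140.95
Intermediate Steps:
(19*(-12))*((4/5)/11 + 6/11) = -228*((4*(⅕))*(1/11) + 6*(1/11)) = -228*((⅘)*(1/11) + 6/11) = -228*(4/55 + 6/11) = -228*34/55 = -7752/55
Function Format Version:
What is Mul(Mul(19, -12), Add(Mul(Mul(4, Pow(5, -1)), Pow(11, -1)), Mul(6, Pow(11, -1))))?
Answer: Rational(-7752, 55) ≈ -140.95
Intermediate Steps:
Mul(Mul(19, -12), Add(Mul(Mul(4, Pow(5, -1)), Pow(11, -1)), Mul(6, Pow(11, -1)))) = Mul(-228, Add(Mul(Mul(4, Rational(1, 5)), Rational(1, 11)), Mul(6, Rational(1, 11)))) = Mul(-228, Add(Mul(Rational(4, 5), Rational(1, 11)), Rational(6, 11))) = Mul(-228, Add(Rational(4, 55), Rational(6, 11))) = Mul(-228, Rational(34, 55)) = Rational(-7752, 55)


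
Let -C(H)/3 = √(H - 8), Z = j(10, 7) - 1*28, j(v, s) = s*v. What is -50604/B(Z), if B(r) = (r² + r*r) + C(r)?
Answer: -9918384/691471 - 8434*√34/691471 ≈ -14.415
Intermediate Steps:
Z = 42 (Z = 7*10 - 1*28 = 70 - 28 = 42)
C(H) = -3*√(-8 + H) (C(H) = -3*√(H - 8) = -3*√(-8 + H))
B(r) = -3*√(-8 + r) + 2*r² (B(r) = (r² + r*r) - 3*√(-8 + r) = (r² + r²) - 3*√(-8 + r) = 2*r² - 3*√(-8 + r) = -3*√(-8 + r) + 2*r²)
-50604/B(Z) = -50604/(-3*√(-8 + 42) + 2*42²) = -50604/(-3*√34 + 2*1764) = -50604/(-3*√34 + 3528) = -50604/(3528 - 3*√34)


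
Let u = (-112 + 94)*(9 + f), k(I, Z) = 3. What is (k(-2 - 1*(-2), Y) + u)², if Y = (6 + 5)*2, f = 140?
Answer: 7177041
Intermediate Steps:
Y = 22 (Y = 11*2 = 22)
u = -2682 (u = (-112 + 94)*(9 + 140) = -18*149 = -2682)
(k(-2 - 1*(-2), Y) + u)² = (3 - 2682)² = (-2679)² = 7177041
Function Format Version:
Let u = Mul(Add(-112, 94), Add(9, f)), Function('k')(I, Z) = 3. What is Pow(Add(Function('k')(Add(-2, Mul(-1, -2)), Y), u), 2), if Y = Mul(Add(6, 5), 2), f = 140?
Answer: 7177041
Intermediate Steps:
Y = 22 (Y = Mul(11, 2) = 22)
u = -2682 (u = Mul(Add(-112, 94), Add(9, 140)) = Mul(-18, 149) = -2682)
Pow(Add(Function('k')(Add(-2, Mul(-1, -2)), Y), u), 2) = Pow(Add(3, -2682), 2) = Pow(-2679, 2) = 7177041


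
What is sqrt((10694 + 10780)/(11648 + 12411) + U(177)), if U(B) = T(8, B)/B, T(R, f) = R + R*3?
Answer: sqrt(397233298902)/608349 ≈ 1.0360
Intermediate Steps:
T(R, f) = 4*R (T(R, f) = R + 3*R = 4*R)
U(B) = 32/B (U(B) = (4*8)/B = 32/B)
sqrt((10694 + 10780)/(11648 + 12411) + U(177)) = sqrt((10694 + 10780)/(11648 + 12411) + 32/177) = sqrt(21474/24059 + 32*(1/177)) = sqrt(21474*(1/24059) + 32/177) = sqrt(21474/24059 + 32/177) = sqrt(4570786/4258443) = sqrt(397233298902)/608349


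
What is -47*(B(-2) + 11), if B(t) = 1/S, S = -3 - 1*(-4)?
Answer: -564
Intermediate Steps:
S = 1 (S = -3 + 4 = 1)
B(t) = 1 (B(t) = 1/1 = 1)
-47*(B(-2) + 11) = -47*(1 + 11) = -47*12 = -564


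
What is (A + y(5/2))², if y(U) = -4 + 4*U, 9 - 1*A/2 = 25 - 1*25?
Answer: 576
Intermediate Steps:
A = 18 (A = 18 - 2*(25 - 1*25) = 18 - 2*(25 - 25) = 18 - 2*0 = 18 + 0 = 18)
(A + y(5/2))² = (18 + (-4 + 4*(5/2)))² = (18 + (-4 + 10))² = (18 + 6)² = 24² = 576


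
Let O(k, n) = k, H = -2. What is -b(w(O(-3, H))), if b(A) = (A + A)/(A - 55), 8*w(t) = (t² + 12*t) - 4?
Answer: -62/471 ≈ -0.13163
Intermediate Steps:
w(t) = -½ + t²/8 + 3*t/2 (w(t) = ((t² + 12*t) - 4)/8 = (-4 + t² + 12*t)/8 = -½ + t²/8 + 3*t/2)
b(A) = 2*A/(-55 + A) (b(A) = (2*A)/(-55 + A) = 2*A/(-55 + A))
-b(w(O(-3, H))) = -2*(-½ + (⅛)*(-3)² + (3/2)*(-3))/(-55 + (-½ + (⅛)*(-3)² + (3/2)*(-3))) = -2*(-½ + (⅛)*9 - 9/2)/(-55 + (-½ + (⅛)*9 - 9/2)) = -2*(-½ + 9/8 - 9/2)/(-55 + (-½ + 9/8 - 9/2)) = -2*(-31)/(8*(-55 - 31/8)) = -2*(-31)/(8*(-471/8)) = -2*(-31)*(-8)/(8*471) = -1*62/471 = -62/471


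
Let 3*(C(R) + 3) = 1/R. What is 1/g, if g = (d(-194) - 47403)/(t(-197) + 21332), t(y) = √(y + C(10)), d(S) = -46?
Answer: -21332/47449 - I*√179970/1423470 ≈ -0.44958 - 0.00029802*I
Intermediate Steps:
C(R) = -3 + 1/(3*R)
t(y) = √(-89/30 + y) (t(y) = √(y + (-3 + (⅓)/10)) = √(y + (-3 + (⅓)*(⅒))) = √(y + (-3 + 1/30)) = √(y - 89/30) = √(-89/30 + y))
g = -47449/(21332 + I*√179970/30) (g = (-46 - 47403)/(√(-2670 + 900*(-197))/30 + 21332) = -47449/(√(-2670 - 177300)/30 + 21332) = -47449/(√(-179970)/30 + 21332) = -47449/((I*√179970)/30 + 21332) = -47449/(I*√179970/30 + 21332) = -47449/(21332 + I*√179970/30) ≈ -2.2243 + 0.0014745*I)
1/g = 1/(-30365462040/13651632719 + 47449*I*√179970/13651632719)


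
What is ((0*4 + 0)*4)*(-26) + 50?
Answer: 50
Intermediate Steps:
((0*4 + 0)*4)*(-26) + 50 = ((0 + 0)*4)*(-26) + 50 = (0*4)*(-26) + 50 = 0*(-26) + 50 = 0 + 50 = 50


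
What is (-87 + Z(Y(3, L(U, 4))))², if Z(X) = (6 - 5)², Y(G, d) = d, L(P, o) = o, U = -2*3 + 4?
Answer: 7396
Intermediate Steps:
U = -2 (U = -6 + 4 = -2)
Z(X) = 1 (Z(X) = 1² = 1)
(-87 + Z(Y(3, L(U, 4))))² = (-87 + 1)² = (-86)² = 7396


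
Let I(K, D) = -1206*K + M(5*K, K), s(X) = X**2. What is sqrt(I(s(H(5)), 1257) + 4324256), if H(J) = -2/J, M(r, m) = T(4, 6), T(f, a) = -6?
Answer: sqrt(108101426)/5 ≈ 2079.4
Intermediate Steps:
M(r, m) = -6
I(K, D) = -6 - 1206*K (I(K, D) = -1206*K - 6 = -6 - 1206*K)
sqrt(I(s(H(5)), 1257) + 4324256) = sqrt((-6 - 1206*(-2/5)**2) + 4324256) = sqrt((-6 - 1206*4/25) + 4324256) = sqrt((-6 - 4824/25) + 4324256) = sqrt(-4974/25 + 4324256) = sqrt(108101426/25) = sqrt(108101426)/5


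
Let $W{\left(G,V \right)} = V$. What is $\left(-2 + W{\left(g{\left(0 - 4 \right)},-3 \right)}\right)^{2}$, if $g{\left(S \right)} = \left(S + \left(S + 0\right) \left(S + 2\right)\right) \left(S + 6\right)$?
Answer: $25$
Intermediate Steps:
$g{\left(S \right)} = \left(6 + S\right) \left(S + S \left(2 + S\right)\right)$ ($g{\left(S \right)} = \left(S + S \left(2 + S\right)\right) \left(6 + S\right) = \left(6 + S\right) \left(S + S \left(2 + S\right)\right)$)
$\left(-2 + W{\left(g{\left(0 - 4 \right)},-3 \right)}\right)^{2} = \left(-2 - 3\right)^{2} = \left(-5\right)^{2} = 25$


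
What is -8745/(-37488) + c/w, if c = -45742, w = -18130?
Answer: 28383681/10297840 ≈ 2.7563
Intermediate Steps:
-8745/(-37488) + c/w = -8745/(-37488) - 45742/(-18130) = -8745*(-1/37488) - 45742*(-1/18130) = 265/1136 + 22871/9065 = 28383681/10297840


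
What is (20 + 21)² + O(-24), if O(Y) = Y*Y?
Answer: 2257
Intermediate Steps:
O(Y) = Y²
(20 + 21)² + O(-24) = (20 + 21)² + (-24)² = 41² + 576 = 1681 + 576 = 2257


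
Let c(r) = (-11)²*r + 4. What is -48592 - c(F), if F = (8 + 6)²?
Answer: -72312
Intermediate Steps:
F = 196 (F = 14² = 196)
c(r) = 4 + 121*r (c(r) = 121*r + 4 = 4 + 121*r)
-48592 - c(F) = -48592 - (4 + 121*196) = -48592 - (4 + 23716) = -48592 - 1*23720 = -48592 - 23720 = -72312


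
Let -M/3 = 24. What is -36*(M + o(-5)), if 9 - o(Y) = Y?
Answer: 2088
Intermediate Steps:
M = -72 (M = -3*24 = -72)
o(Y) = 9 - Y
-36*(M + o(-5)) = -36*(-72 + (9 - 1*(-5))) = -36*(-72 + (9 + 5)) = -36*(-72 + 14) = -36*(-58) = 2088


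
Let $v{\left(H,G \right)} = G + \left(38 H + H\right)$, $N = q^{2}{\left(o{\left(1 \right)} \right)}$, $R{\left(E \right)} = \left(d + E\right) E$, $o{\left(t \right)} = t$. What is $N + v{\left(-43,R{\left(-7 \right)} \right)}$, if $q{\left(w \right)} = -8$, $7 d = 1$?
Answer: $-1565$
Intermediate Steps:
$d = \frac{1}{7}$ ($d = \frac{1}{7} \cdot 1 = \frac{1}{7} \approx 0.14286$)
$R{\left(E \right)} = E \left(\frac{1}{7} + E\right)$ ($R{\left(E \right)} = \left(\frac{1}{7} + E\right) E = E \left(\frac{1}{7} + E\right)$)
$N = 64$ ($N = \left(-8\right)^{2} = 64$)
$v{\left(H,G \right)} = G + 39 H$
$N + v{\left(-43,R{\left(-7 \right)} \right)} = 64 - \left(1677 + 7 \left(\frac{1}{7} - 7\right)\right) = 64 - 1629 = -1565$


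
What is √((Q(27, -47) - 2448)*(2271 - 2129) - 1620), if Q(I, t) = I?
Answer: 3*I*√38378 ≈ 587.71*I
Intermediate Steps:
√((Q(27, -47) - 2448)*(2271 - 2129) - 1620) = √((27 - 2448)*(2271 - 2129) - 1620) = √(-2421*142 - 1620) = √(-343782 - 1620) = √(-345402) = 3*I*√38378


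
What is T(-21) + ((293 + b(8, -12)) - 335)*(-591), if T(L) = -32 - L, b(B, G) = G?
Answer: 31903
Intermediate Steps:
T(-21) + ((293 + b(8, -12)) - 335)*(-591) = (-32 - 1*(-21)) + ((293 - 12) - 335)*(-591) = (-32 + 21) + (281 - 335)*(-591) = -11 - 54*(-591) = -11 + 31914 = 31903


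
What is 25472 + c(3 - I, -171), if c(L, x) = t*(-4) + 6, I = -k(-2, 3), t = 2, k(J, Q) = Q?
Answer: 25470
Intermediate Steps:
I = -3 (I = -1*3 = -3)
c(L, x) = -2 (c(L, x) = 2*(-4) + 6 = -8 + 6 = -2)
25472 + c(3 - I, -171) = 25472 - 2 = 25470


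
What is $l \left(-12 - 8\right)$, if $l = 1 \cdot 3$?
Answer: $-60$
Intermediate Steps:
$l = 3$
$l \left(-12 - 8\right) = 3 \left(-12 - 8\right) = 3 \left(-20\right) = -60$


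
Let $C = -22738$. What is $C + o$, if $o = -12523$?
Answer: $-35261$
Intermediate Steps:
$C + o = -22738 - 12523 = -35261$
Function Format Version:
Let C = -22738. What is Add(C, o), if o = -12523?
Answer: -35261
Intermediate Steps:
Add(C, o) = Add(-22738, -12523) = -35261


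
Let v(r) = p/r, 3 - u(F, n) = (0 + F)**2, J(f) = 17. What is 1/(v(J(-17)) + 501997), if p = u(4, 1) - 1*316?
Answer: 17/8533620 ≈ 1.9921e-6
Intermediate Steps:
u(F, n) = 3 - F**2 (u(F, n) = 3 - (0 + F)**2 = 3 - F**2)
p = -329 (p = (3 - 1*4**2) - 1*316 = (3 - 1*16) - 316 = (3 - 16) - 316 = -13 - 316 = -329)
v(r) = -329/r
1/(v(J(-17)) + 501997) = 1/(-329/17 + 501997) = 1/(8533620/17) = 17/8533620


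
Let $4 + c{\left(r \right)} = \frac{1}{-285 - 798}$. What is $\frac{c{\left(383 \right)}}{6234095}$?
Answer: $- \frac{619}{964503555} \approx -6.4178 \cdot 10^{-7}$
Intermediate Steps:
$c{\left(r \right)} = - \frac{4333}{1083}$ ($c{\left(r \right)} = -4 + \frac{1}{-285 - 798} = -4 + \frac{1}{-1083} = -4 - \frac{1}{1083} = - \frac{4333}{1083}$)
$\frac{c{\left(383 \right)}}{6234095} = - \frac{4333}{1083 \cdot 6234095} = \left(- \frac{4333}{1083}\right) \frac{1}{6234095} = - \frac{619}{964503555}$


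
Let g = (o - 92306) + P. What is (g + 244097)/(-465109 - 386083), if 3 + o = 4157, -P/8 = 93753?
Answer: 594079/851192 ≈ 0.69794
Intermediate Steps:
P = -750024 (P = -8*93753 = -750024)
o = 4154 (o = -3 + 4157 = 4154)
g = -838176 (g = (4154 - 92306) - 750024 = -88152 - 750024 = -838176)
(g + 244097)/(-465109 - 386083) = (-838176 + 244097)/(-465109 - 386083) = -594079/(-851192) = -594079*(-1/851192) = 594079/851192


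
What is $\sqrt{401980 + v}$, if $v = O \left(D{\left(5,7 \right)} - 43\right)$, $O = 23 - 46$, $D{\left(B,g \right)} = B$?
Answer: $\sqrt{402854} \approx 634.71$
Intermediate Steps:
$O = -23$
$v = 874$ ($v = - 23 \left(5 - 43\right) = \left(-23\right) \left(-38\right) = 874$)
$\sqrt{401980 + v} = \sqrt{401980 + 874} = \sqrt{402854}$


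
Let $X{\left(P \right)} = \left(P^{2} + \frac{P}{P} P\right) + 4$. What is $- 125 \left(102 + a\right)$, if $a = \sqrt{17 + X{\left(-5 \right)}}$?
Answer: $-12750 - 125 \sqrt{41} \approx -13550.0$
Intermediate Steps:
$X{\left(P \right)} = 4 + P + P^{2}$ ($X{\left(P \right)} = \left(P^{2} + 1 P\right) + 4 = \left(P^{2} + P\right) + 4 = \left(P + P^{2}\right) + 4 = 4 + P + P^{2}$)
$a = \sqrt{41}$ ($a = \sqrt{17 + \left(4 - 5 + \left(-5\right)^{2}\right)} = \sqrt{17 + \left(4 - 5 + 25\right)} = \sqrt{17 + 24} = \sqrt{41} \approx 6.4031$)
$- 125 \left(102 + a\right) = - 125 \left(102 + \sqrt{41}\right) = -12750 - 125 \sqrt{41}$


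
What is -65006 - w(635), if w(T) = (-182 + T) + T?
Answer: -66094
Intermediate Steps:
w(T) = -182 + 2*T
-65006 - w(635) = -65006 - (-182 + 2*635) = -65006 - (-182 + 1270) = -65006 - 1*1088 = -65006 - 1088 = -66094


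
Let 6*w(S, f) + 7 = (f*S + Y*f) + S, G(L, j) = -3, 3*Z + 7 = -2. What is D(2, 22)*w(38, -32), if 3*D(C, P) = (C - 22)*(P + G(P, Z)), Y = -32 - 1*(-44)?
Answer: 99370/3 ≈ 33123.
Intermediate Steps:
Z = -3 (Z = -7/3 + (1/3)*(-2) = -7/3 - 2/3 = -3)
Y = 12 (Y = -32 + 44 = 12)
w(S, f) = -7/6 + 2*f + S/6 + S*f/6 (w(S, f) = -7/6 + ((f*S + 12*f) + S)/6 = -7/6 + ((S*f + 12*f) + S)/6 = -7/6 + ((12*f + S*f) + S)/6 = -7/6 + (S + 12*f + S*f)/6 = -7/6 + (2*f + S/6 + S*f/6) = -7/6 + 2*f + S/6 + S*f/6)
D(C, P) = (-22 + C)*(-3 + P)/3 (D(C, P) = ((C - 22)*(P - 3))/3 = ((-22 + C)*(-3 + P))/3 = (-22 + C)*(-3 + P)/3)
D(2, 22)*w(38, -32) = (22 - 1*2 - 22/3*22 + (1/3)*2*22)*(-7/6 + 2*(-32) + (1/6)*38 + (1/6)*38*(-32)) = (22 - 2 - 484/3 + 44/3)*(-7/6 - 64 + 19/3 - 608/3) = -380/3*(-523/2) = 99370/3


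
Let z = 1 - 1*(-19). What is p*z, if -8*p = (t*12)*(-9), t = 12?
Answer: 3240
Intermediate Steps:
p = 162 (p = -12*12*(-9)/8 = -18*(-9) = -⅛*(-1296) = 162)
z = 20 (z = 1 + 19 = 20)
p*z = 162*20 = 3240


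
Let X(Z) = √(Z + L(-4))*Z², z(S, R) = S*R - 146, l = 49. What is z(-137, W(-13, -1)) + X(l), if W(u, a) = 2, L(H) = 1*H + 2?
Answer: -420 + 2401*√47 ≈ 16040.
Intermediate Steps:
L(H) = 2 + H (L(H) = H + 2 = 2 + H)
z(S, R) = -146 + R*S (z(S, R) = R*S - 146 = -146 + R*S)
X(Z) = Z²*√(-2 + Z) (X(Z) = √(Z + (2 - 4))*Z² = √(Z - 2)*Z² = √(-2 + Z)*Z² = Z²*√(-2 + Z))
z(-137, W(-13, -1)) + X(l) = (-146 + 2*(-137)) + 49²*√(-2 + 49) = (-146 - 274) + 2401*√47 = -420 + 2401*√47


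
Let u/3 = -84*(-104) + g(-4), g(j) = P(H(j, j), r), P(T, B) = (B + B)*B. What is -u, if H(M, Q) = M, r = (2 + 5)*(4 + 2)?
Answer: -36792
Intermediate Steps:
r = 42 (r = 7*6 = 42)
P(T, B) = 2*B**2 (P(T, B) = (2*B)*B = 2*B**2)
g(j) = 3528 (g(j) = 2*42**2 = 2*1764 = 3528)
u = 36792 (u = 3*(-84*(-104) + 3528) = 3*(8736 + 3528) = 3*12264 = 36792)
-u = -1*36792 = -36792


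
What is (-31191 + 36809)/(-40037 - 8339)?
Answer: -2809/24188 ≈ -0.11613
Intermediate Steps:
(-31191 + 36809)/(-40037 - 8339) = 5618/(-48376) = 5618*(-1/48376) = -2809/24188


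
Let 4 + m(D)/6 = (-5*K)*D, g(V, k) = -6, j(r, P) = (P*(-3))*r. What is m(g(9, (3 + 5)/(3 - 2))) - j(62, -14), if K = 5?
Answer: -1728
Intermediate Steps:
j(r, P) = -3*P*r (j(r, P) = (-3*P)*r = -3*P*r)
m(D) = -24 - 150*D (m(D) = -24 + 6*((-5*5)*D) = -24 + 6*(-25*D) = -24 - 150*D)
m(g(9, (3 + 5)/(3 - 2))) - j(62, -14) = (-24 - 150*(-6)) - (-3)*(-14)*62 = (-24 + 900) - 1*2604 = 876 - 2604 = -1728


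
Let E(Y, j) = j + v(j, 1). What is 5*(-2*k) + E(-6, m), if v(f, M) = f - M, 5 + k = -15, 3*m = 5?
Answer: 607/3 ≈ 202.33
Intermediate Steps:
m = 5/3 (m = (⅓)*5 = 5/3 ≈ 1.6667)
k = -20 (k = -5 - 15 = -20)
E(Y, j) = -1 + 2*j (E(Y, j) = j + (j - 1*1) = j + (j - 1) = j + (-1 + j) = -1 + 2*j)
5*(-2*k) + E(-6, m) = 5*(-2*(-20)) + (-1 + 2*(5/3)) = 5*40 + (-1 + 10/3) = 200 + 7/3 = 607/3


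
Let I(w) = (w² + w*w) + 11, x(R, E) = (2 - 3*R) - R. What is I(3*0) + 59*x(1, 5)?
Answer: -107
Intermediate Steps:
x(R, E) = 2 - 4*R
I(w) = 11 + 2*w² (I(w) = (w² + w²) + 11 = 2*w² + 11 = 11 + 2*w²)
I(3*0) + 59*x(1, 5) = (11 + 2*(3*0)²) + 59*(2 - 4*1) = (11 + 2*0²) + 59*(2 - 4) = (11 + 2*0) + 59*(-2) = (11 + 0) - 118 = 11 - 118 = -107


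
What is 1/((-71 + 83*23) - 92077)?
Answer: -1/90239 ≈ -1.1082e-5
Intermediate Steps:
1/((-71 + 83*23) - 92077) = 1/((-71 + 1909) - 92077) = 1/(1838 - 92077) = 1/(-90239) = -1/90239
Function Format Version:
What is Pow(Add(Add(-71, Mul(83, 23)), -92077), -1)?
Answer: Rational(-1, 90239) ≈ -1.1082e-5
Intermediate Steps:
Pow(Add(Add(-71, Mul(83, 23)), -92077), -1) = Pow(Add(Add(-71, 1909), -92077), -1) = Pow(Add(1838, -92077), -1) = Pow(-90239, -1) = Rational(-1, 90239)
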